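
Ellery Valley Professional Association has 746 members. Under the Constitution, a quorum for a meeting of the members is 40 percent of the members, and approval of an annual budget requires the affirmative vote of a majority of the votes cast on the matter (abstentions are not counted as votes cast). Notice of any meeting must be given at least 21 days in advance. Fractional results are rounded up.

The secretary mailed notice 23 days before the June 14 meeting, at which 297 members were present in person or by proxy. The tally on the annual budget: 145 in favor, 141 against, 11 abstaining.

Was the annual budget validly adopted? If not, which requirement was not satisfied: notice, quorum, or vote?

Notice: 23 days given; 21 required. Satisfied.
Quorum: 40% of 746 = 298.40, rounded up to 299; 297 present. Not satisfied.
Vote: requires a majority of the votes cast (297 − 11 abstaining = 286); a majority of 286 is 144, so 144 needed; 145 in favor. Satisfied.

Invalid — quorum requirement not satisfied.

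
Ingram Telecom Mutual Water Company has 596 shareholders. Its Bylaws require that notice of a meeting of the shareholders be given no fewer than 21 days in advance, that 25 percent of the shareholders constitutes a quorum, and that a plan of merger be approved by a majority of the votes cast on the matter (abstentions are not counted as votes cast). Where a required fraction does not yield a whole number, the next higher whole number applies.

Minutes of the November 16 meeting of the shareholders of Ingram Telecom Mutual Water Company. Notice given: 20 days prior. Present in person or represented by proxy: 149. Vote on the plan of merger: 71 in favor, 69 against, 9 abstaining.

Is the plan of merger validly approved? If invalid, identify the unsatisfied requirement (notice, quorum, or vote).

Invalid — notice requirement not satisfied.

Notice: 20 days given; 21 required. Not satisfied.
Quorum: 25% of 596 = 149; 149 present. Satisfied.
Vote: requires a majority of the votes cast (149 − 9 abstaining = 140); a majority of 140 is 71, so 71 needed; 71 in favor. Satisfied.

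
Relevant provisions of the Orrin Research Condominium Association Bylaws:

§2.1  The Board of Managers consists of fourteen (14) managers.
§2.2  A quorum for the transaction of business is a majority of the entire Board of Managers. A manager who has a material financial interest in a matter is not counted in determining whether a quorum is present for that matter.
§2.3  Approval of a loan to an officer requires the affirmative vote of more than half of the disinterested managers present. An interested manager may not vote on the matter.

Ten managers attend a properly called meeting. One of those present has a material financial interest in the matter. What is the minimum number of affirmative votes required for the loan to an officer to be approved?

5

The loan to an officer requires a majority of the disinterested managers present (10 − 1 = 9).
A majority of 9 is 5.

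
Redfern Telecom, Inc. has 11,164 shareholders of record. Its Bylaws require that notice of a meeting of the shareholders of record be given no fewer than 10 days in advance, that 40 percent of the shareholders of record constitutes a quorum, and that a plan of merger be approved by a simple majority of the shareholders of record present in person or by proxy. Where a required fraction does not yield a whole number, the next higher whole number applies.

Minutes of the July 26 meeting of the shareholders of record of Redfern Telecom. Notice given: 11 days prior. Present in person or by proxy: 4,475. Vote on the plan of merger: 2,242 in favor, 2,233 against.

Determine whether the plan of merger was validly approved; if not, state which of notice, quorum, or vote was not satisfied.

Notice: 11 days given; 10 required. Satisfied.
Quorum: 40% of 11,164 = 4,465.60, rounded up to 4,466; 4,475 present. Satisfied.
Vote: requires a majority of those present (4,475); a majority of 4475 is 2238, so 2,238 needed; 2,242 in favor. Satisfied.

Valid — all requirements satisfied.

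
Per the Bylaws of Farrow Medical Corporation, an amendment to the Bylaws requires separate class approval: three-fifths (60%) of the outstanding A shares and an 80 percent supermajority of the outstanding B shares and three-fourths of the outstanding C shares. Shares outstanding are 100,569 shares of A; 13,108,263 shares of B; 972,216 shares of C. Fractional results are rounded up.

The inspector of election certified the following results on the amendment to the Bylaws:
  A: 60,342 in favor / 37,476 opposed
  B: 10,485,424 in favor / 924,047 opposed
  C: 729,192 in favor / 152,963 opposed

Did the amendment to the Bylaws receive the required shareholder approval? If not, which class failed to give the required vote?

Not approved — the B shares did not give the required vote.

A: 3/5 of 100569 = 60341.40, rounded up to 60342; 60,342 required, 60,342 in favor — approved.
B: 4/5 of 13108263 = 10486610.40, rounded up to 10486611; 10,486,611 required, 10,485,424 in favor — not approved.
C: 3/4 of 972216 = 729162; 729,162 required, 729,192 in favor — approved.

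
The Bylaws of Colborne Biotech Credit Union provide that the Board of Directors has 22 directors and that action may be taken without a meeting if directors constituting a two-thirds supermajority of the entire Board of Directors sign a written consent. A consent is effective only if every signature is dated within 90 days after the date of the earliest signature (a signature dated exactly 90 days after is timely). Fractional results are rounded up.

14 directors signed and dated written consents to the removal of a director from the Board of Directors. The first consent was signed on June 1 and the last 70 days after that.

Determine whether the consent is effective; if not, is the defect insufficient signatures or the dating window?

Signatures required: a two-thirds supermajority of 22 — 2/3 of 22 = 14.67, rounded up to 15, so 15 needed; 14 signed. Insufficient.
Dating window: the latest signature is 70 days after the earliest; the limit is 90 days. Within the window.

Not effective — insufficient signatures.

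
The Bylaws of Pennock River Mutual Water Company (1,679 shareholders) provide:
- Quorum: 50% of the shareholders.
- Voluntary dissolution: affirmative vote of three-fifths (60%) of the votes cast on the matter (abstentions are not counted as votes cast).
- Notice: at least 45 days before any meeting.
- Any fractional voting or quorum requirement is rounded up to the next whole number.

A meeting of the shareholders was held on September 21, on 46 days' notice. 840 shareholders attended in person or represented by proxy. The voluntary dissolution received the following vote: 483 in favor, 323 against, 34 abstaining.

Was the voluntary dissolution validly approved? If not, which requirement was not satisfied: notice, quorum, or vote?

Notice: 46 days given; 45 required. Satisfied.
Quorum: 50% of 1,679 = 839.50, rounded up to 840; 840 present. Satisfied.
Vote: requires three-fifths of the votes cast (840 − 34 abstaining = 806); 3/5 of 806 = 483.60, rounded up to 484, so 484 needed; 483 in favor. Not satisfied.

Invalid — vote requirement not satisfied.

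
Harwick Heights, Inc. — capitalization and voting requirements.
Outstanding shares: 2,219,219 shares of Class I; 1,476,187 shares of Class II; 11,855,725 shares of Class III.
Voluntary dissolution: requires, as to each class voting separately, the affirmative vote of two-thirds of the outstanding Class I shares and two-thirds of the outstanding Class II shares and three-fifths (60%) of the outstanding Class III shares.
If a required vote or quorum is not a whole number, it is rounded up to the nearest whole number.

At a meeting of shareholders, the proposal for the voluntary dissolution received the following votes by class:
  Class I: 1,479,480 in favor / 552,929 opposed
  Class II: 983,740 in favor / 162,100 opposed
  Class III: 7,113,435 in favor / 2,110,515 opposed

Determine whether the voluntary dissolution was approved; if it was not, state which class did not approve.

Not approved — the Class II shares did not give the required vote.

Class I: 2/3 of 2219219 = 1479479.33, rounded up to 1479480; 1,479,480 required, 1,479,480 in favor — approved.
Class II: 2/3 of 1476187 = 984124.67, rounded up to 984125; 984,125 required, 983,740 in favor — not approved.
Class III: 3/5 of 11855725 = 7113435; 7,113,435 required, 7,113,435 in favor — approved.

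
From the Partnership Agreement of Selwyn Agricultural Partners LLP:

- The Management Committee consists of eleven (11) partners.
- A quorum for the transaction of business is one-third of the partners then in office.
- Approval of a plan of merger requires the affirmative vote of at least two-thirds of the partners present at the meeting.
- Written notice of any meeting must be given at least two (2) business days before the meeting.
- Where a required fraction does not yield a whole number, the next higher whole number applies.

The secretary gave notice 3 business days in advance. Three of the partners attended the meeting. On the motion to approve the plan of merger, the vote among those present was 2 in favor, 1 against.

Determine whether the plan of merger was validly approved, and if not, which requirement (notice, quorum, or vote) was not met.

Invalid — quorum requirement not satisfied.

Notice: 3 business days given; 2 required (3 ≥ 2). Satisfied.
Quorum: 3 present; quorum is 4. Not satisfied.
Vote: the plan of merger requires two-thirds of the partners present (3). 2/3 of 3 = 2, so 2 affirmative votes are needed; 2 voted in favor. Satisfied. (Moot — without a quorum no business can be validly transacted.)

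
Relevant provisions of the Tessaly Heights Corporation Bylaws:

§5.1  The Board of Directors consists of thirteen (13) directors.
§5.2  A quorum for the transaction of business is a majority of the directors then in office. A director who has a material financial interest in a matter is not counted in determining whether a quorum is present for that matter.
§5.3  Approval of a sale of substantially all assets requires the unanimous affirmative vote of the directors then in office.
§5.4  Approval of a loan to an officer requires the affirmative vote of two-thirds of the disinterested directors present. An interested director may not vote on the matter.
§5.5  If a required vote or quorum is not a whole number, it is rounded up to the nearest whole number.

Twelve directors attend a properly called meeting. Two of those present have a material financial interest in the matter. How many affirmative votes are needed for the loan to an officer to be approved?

The loan to an officer requires two-thirds of the disinterested directors present (12 − 2 = 10).
2/3 of 10 = 6.67, rounded up to 7.

7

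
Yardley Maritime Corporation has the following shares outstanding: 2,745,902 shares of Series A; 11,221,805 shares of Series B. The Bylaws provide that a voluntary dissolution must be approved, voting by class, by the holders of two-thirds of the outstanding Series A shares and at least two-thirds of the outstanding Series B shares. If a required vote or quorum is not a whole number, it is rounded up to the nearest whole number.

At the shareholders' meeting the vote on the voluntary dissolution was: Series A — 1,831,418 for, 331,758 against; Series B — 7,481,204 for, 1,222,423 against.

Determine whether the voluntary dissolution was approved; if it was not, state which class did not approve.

Approved — every class gave the required vote.

Series A: 2/3 of 2745902 = 1830601.33, rounded up to 1830602; 1,830,602 required, 1,831,418 in favor — approved.
Series B: 2/3 of 11221805 = 7481203.33, rounded up to 7481204; 7,481,204 required, 7,481,204 in favor — approved.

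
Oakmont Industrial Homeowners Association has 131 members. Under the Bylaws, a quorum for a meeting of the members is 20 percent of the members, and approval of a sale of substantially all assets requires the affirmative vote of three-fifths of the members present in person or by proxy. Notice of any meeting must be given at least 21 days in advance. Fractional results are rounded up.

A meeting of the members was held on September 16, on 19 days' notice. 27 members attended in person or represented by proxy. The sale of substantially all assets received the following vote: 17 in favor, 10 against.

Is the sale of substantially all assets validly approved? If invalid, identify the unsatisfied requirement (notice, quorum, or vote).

Invalid — notice requirement not satisfied.

Notice: 19 days given; 21 required. Not satisfied.
Quorum: 20% of 131 = 26.20, rounded up to 27; 27 present. Satisfied.
Vote: requires three-fifths of those present (27); 3/5 of 27 = 16.20, rounded up to 17, so 17 needed; 17 in favor. Satisfied.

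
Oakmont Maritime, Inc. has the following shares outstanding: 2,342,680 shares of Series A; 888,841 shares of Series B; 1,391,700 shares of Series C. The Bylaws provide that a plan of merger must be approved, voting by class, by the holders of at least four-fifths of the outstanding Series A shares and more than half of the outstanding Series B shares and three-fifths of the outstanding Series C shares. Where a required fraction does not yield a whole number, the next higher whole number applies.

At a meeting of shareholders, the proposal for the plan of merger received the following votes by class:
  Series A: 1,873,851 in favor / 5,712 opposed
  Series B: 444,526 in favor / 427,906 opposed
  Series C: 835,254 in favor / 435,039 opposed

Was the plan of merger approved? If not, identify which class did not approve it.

Not approved — the Series A shares did not give the required vote.

Series A: 4/5 of 2342680 = 1874144; 1,874,144 required, 1,873,851 in favor — not approved.
Series B: a majority of 888841 is 444421; 444,421 required, 444,526 in favor — approved.
Series C: 3/5 of 1391700 = 835020; 835,020 required, 835,254 in favor — approved.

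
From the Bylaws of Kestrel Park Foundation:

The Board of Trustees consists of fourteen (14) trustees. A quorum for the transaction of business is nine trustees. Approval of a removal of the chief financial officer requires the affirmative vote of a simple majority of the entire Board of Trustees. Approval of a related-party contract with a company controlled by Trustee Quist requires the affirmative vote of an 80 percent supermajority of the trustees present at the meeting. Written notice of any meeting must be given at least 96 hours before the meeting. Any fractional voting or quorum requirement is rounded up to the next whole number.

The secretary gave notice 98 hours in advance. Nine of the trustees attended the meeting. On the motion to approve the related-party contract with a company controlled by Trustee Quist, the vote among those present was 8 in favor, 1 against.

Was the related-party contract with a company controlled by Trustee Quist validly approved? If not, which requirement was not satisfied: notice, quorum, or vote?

Notice: 98 hours given; 96 required (98 ≥ 96). Satisfied.
Quorum: 9 present; quorum is 9. Satisfied.
Vote: the related-party contract with a company controlled by Trustee Quist requires four-fifths of the trustees present (9). 4/5 of 9 = 7.20, rounded up to 8, so 8 affirmative votes are needed; 8 voted in favor. Satisfied.

Valid — all requirements satisfied.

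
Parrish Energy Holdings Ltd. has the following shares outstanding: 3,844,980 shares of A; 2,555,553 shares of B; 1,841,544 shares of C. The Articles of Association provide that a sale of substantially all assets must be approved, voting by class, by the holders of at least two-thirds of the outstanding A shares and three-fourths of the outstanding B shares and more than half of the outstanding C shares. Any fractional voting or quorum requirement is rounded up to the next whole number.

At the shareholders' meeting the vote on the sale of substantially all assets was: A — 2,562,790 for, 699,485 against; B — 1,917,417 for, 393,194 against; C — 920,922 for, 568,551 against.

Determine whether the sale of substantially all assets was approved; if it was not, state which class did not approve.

Not approved — the A shares did not give the required vote.

A: 2/3 of 3844980 = 2563320; 2,563,320 required, 2,562,790 in favor — not approved.
B: 3/4 of 2555553 = 1916664.75, rounded up to 1916665; 1,916,665 required, 1,917,417 in favor — approved.
C: a majority of 1841544 is 920773; 920,773 required, 920,922 in favor — approved.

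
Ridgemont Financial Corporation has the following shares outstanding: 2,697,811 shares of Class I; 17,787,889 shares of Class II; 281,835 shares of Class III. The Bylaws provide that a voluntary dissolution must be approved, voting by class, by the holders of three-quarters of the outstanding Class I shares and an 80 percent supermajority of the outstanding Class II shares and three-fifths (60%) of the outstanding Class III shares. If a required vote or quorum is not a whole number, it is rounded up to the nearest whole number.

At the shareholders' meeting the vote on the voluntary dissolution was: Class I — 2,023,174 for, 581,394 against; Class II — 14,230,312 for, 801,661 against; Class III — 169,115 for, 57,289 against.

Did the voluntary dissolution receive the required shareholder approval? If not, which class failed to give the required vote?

Not approved — the Class I shares did not give the required vote.

Class I: 3/4 of 2697811 = 2023358.25, rounded up to 2023359; 2,023,359 required, 2,023,174 in favor — not approved.
Class II: 4/5 of 17787889 = 14230311.20, rounded up to 14230312; 14,230,312 required, 14,230,312 in favor — approved.
Class III: 3/5 of 281835 = 169101; 169,101 required, 169,115 in favor — approved.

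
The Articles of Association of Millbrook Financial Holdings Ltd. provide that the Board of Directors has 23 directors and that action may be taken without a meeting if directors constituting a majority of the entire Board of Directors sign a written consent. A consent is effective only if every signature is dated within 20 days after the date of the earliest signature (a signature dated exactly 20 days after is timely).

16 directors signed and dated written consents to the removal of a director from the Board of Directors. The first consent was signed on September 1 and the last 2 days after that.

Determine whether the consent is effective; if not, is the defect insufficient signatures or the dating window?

Signatures required: a majority of 23 — a majority of 23 is 12, so 12 needed; 16 signed. Sufficient.
Dating window: the latest signature is 2 days after the earliest; the limit is 20 days. Within the window.

Effective — both the signature and dating-window requirements are satisfied.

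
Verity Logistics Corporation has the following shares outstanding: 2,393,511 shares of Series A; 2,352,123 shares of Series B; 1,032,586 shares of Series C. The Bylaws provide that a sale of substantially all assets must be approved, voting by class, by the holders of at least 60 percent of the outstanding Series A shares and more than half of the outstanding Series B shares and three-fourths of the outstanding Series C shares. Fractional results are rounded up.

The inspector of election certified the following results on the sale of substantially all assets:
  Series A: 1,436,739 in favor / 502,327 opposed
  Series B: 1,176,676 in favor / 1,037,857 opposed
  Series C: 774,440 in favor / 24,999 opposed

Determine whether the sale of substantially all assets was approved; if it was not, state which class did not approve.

Series A: 3/5 of 2393511 = 1436106.60, rounded up to 1436107; 1,436,107 required, 1,436,739 in favor — approved.
Series B: a majority of 2352123 is 1176062; 1,176,062 required, 1,176,676 in favor — approved.
Series C: 3/4 of 1032586 = 774439.50, rounded up to 774440; 774,440 required, 774,440 in favor — approved.

Approved — every class gave the required vote.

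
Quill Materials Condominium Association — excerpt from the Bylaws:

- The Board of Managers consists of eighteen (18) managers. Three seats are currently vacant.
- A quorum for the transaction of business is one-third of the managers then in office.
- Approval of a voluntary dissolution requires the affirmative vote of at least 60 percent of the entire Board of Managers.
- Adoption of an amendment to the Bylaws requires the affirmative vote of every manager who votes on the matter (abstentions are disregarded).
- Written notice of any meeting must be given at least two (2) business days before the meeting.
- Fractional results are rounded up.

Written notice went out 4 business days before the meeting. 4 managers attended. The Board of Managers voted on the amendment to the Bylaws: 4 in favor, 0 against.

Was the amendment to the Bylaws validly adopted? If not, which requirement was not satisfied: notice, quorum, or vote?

Invalid — quorum requirement not satisfied.

Notice: 4 business days given; 2 required (4 ≥ 2). Satisfied.
Quorum: 4 present; quorum is 5. Not satisfied.
Vote: the amendment to the Bylaws requires the unanimous vote of the votes cast (4). Unanimous means all 4, so 4 affirmative votes are needed; 4 voted in favor. Satisfied. (Moot — without a quorum no business can be validly transacted.)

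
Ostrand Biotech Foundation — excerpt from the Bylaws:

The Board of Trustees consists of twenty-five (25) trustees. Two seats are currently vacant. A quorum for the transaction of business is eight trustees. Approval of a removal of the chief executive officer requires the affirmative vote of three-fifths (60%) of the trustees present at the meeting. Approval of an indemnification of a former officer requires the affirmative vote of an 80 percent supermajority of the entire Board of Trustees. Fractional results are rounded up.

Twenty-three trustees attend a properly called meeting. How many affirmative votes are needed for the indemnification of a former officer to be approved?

The indemnification of a former officer requires four-fifths of the entire Board of Trustees (25).
4/5 of 25 = 20.

20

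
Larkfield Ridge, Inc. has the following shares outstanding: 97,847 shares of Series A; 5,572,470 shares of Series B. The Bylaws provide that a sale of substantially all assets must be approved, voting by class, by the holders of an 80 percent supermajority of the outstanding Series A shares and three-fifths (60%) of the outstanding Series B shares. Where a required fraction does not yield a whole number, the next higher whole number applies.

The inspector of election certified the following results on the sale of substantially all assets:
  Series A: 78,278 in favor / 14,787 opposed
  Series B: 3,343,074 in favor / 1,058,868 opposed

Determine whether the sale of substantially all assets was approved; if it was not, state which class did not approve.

Series A: 4/5 of 97847 = 78277.60, rounded up to 78278; 78,278 required, 78,278 in favor — approved.
Series B: 3/5 of 5572470 = 3343482; 3,343,482 required, 3,343,074 in favor — not approved.

Not approved — the Series B shares did not give the required vote.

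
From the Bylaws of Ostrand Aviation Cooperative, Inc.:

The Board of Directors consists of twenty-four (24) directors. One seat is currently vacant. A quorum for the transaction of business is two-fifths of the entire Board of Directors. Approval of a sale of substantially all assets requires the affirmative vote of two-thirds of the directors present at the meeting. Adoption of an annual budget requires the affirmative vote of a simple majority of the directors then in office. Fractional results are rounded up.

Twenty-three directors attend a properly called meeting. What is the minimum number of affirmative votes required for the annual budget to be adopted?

The annual budget requires a majority of the directors then in office (23).
A majority of 23 is 12.

12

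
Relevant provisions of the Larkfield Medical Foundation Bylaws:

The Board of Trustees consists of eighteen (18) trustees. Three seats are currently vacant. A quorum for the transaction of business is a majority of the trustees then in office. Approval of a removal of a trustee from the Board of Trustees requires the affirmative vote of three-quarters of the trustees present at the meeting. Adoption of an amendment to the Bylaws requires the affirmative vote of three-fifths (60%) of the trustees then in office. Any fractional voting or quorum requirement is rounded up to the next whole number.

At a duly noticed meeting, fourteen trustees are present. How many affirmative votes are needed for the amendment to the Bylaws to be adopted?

9

The amendment to the Bylaws requires three-fifths of the trustees then in office (15).
3/5 of 15 = 9.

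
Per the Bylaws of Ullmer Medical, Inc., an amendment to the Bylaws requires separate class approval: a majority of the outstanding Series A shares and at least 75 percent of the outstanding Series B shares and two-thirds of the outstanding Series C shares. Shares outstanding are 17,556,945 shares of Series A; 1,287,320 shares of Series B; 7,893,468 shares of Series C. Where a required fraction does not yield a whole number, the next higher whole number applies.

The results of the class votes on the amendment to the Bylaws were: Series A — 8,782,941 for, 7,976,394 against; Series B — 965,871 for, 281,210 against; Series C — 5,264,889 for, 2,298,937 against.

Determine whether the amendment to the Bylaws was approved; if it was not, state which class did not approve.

Series A: a majority of 17556945 is 8778473; 8,778,473 required, 8,782,941 in favor — approved.
Series B: 3/4 of 1287320 = 965490; 965,490 required, 965,871 in favor — approved.
Series C: 2/3 of 7893468 = 5262312; 5,262,312 required, 5,264,889 in favor — approved.

Approved — every class gave the required vote.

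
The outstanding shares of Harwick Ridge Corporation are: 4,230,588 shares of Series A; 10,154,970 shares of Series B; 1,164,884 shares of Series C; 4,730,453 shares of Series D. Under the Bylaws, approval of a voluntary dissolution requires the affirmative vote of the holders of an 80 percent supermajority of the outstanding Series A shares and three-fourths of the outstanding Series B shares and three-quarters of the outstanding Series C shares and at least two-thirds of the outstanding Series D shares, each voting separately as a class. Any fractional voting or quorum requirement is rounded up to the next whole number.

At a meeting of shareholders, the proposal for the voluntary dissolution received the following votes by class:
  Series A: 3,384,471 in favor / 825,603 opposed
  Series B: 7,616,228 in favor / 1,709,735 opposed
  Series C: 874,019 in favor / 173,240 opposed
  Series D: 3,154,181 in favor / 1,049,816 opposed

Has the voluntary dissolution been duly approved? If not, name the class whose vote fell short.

Approved — every class gave the required vote.

Series A: 4/5 of 4230588 = 3384470.40, rounded up to 3384471; 3,384,471 required, 3,384,471 in favor — approved.
Series B: 3/4 of 10154970 = 7616227.50, rounded up to 7616228; 7,616,228 required, 7,616,228 in favor — approved.
Series C: 3/4 of 1164884 = 873663; 873,663 required, 874,019 in favor — approved.
Series D: 2/3 of 4730453 = 3153635.33, rounded up to 3153636; 3,153,636 required, 3,154,181 in favor — approved.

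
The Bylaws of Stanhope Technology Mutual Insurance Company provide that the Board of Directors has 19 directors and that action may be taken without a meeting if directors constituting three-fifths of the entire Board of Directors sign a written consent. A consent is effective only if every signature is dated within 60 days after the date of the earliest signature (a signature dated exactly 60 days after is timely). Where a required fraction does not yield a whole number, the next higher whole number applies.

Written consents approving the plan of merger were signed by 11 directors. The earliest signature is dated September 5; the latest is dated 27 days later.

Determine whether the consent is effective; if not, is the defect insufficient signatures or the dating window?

Not effective — insufficient signatures.

Signatures required: three-fifths of 19 — 3/5 of 19 = 11.40, rounded up to 12, so 12 needed; 11 signed. Insufficient.
Dating window: the latest signature is 27 days after the earliest; the limit is 60 days. Within the window.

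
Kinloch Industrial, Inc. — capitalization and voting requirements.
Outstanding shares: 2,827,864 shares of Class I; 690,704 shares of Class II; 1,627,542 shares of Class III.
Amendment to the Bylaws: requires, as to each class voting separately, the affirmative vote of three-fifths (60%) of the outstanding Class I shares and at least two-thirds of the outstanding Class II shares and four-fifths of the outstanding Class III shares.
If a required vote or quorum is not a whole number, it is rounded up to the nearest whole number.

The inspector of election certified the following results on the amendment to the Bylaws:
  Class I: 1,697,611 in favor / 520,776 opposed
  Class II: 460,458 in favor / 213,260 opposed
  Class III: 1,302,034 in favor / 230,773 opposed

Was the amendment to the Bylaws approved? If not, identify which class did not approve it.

Not approved — the Class II shares did not give the required vote.

Class I: 3/5 of 2827864 = 1696718.40, rounded up to 1696719; 1,696,719 required, 1,697,611 in favor — approved.
Class II: 2/3 of 690704 = 460469.33, rounded up to 460470; 460,470 required, 460,458 in favor — not approved.
Class III: 4/5 of 1627542 = 1302033.60, rounded up to 1302034; 1,302,034 required, 1,302,034 in favor — approved.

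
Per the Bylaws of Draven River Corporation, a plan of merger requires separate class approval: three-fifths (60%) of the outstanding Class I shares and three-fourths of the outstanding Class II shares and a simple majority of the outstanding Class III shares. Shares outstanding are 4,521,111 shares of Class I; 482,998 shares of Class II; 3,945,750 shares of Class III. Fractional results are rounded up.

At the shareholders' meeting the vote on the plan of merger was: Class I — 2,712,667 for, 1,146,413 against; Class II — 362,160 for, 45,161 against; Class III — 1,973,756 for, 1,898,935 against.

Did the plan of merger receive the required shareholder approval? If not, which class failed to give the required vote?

Class I: 3/5 of 4521111 = 2712666.60, rounded up to 2712667; 2,712,667 required, 2,712,667 in favor — approved.
Class II: 3/4 of 482998 = 362248.50, rounded up to 362249; 362,249 required, 362,160 in favor — not approved.
Class III: a majority of 3945750 is 1972876; 1,972,876 required, 1,973,756 in favor — approved.

Not approved — the Class II shares did not give the required vote.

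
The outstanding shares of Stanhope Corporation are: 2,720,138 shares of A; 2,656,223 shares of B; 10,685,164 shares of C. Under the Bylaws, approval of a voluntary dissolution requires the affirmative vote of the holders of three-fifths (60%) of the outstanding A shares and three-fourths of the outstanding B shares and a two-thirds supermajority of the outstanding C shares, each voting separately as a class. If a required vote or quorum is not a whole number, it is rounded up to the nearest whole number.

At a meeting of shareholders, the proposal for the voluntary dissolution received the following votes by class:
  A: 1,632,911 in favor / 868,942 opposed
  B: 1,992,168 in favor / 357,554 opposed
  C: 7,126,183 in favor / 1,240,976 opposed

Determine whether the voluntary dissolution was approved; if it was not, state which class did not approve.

Approved — every class gave the required vote.

A: 3/5 of 2720138 = 1632082.80, rounded up to 1632083; 1,632,083 required, 1,632,911 in favor — approved.
B: 3/4 of 2656223 = 1992167.25, rounded up to 1992168; 1,992,168 required, 1,992,168 in favor — approved.
C: 2/3 of 10685164 = 7123442.67, rounded up to 7123443; 7,123,443 required, 7,126,183 in favor — approved.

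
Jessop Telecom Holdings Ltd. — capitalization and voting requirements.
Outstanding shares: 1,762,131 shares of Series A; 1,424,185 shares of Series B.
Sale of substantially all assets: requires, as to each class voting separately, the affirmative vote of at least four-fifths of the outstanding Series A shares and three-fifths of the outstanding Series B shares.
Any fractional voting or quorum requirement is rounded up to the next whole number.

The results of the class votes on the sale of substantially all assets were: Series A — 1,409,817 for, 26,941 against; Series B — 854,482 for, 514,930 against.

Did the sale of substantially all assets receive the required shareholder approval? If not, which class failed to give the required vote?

Series A: 4/5 of 1762131 = 1409704.80, rounded up to 1409705; 1,409,705 required, 1,409,817 in favor — approved.
Series B: 3/5 of 1424185 = 854511; 854,511 required, 854,482 in favor — not approved.

Not approved — the Series B shares did not give the required vote.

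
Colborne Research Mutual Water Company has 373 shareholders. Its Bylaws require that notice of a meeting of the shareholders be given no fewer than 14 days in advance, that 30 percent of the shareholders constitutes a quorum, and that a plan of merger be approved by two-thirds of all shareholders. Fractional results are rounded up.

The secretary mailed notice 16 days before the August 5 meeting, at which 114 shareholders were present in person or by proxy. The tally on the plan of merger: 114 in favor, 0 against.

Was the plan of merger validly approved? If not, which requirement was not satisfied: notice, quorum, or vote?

Invalid — vote requirement not satisfied.

Notice: 16 days given; 14 required. Satisfied.
Quorum: 30% of 373 = 111.90, rounded up to 112; 114 present. Satisfied.
Vote: requires two-thirds of all shareholders (373); 2/3 of 373 = 248.67, rounded up to 249, so 249 needed; 114 in favor. Not satisfied.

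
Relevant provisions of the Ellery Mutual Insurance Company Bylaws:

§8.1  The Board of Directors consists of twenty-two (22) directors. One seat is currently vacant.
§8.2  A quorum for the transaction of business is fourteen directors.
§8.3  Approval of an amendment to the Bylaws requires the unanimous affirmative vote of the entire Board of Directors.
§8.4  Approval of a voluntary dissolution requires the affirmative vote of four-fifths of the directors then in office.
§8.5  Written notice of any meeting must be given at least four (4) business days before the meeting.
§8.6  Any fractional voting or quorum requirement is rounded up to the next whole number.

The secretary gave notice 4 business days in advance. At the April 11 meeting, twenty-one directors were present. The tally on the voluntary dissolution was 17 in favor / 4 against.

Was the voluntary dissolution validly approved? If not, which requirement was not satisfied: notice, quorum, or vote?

Notice: 4 business days given; 4 required (4 ≥ 4). Satisfied.
Quorum: 21 present; quorum is 14. Satisfied.
Vote: the voluntary dissolution requires four-fifths of the directors then in office (21). 4/5 of 21 = 16.80, rounded up to 17, so 17 affirmative votes are needed; 17 voted in favor. Satisfied.

Valid — all requirements satisfied.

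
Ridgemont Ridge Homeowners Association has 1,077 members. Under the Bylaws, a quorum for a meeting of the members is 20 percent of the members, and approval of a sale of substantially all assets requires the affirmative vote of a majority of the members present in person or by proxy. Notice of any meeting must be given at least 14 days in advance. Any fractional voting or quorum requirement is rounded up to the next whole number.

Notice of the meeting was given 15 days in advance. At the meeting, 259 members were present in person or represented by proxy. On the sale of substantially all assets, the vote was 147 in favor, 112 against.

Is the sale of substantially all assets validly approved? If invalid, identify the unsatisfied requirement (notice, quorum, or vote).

Notice: 15 days given; 14 required. Satisfied.
Quorum: 20% of 1,077 = 215.40, rounded up to 216; 259 present. Satisfied.
Vote: requires a majority of those present (259); a majority of 259 is 130, so 130 needed; 147 in favor. Satisfied.

Valid — all requirements satisfied.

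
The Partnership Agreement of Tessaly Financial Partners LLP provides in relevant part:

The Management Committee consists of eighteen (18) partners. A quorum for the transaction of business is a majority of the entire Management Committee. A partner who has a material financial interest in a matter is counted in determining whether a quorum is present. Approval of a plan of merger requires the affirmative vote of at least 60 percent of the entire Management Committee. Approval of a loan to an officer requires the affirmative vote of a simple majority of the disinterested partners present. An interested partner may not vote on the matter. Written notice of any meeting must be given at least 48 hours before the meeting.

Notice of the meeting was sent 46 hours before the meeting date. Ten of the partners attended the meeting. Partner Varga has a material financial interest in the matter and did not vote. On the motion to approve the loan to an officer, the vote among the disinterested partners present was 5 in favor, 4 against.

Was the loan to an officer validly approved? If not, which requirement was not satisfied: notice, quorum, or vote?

Notice: 46 hours given; 48 required (46 < 48). Not satisfied.
Quorum: 10 present (interested partners count toward quorum); quorum is 10. Satisfied.
Vote: the loan to an officer requires a majority of the disinterested partners present (10 − 1 = 9). A majority of 9 is 5, so 5 affirmative votes are needed; 5 voted in favor. Satisfied.

Invalid — notice requirement not satisfied.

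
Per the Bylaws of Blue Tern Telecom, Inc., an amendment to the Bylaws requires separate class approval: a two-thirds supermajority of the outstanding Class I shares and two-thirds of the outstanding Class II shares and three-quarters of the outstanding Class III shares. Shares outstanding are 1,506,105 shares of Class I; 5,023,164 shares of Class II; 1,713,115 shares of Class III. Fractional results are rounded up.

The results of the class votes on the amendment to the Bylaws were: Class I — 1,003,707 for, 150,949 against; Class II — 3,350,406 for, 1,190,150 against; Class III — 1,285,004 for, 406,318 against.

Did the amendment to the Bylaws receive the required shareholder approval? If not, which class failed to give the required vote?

Not approved — the Class I shares did not give the required vote.

Class I: 2/3 of 1506105 = 1004070; 1,004,070 required, 1,003,707 in favor — not approved.
Class II: 2/3 of 5023164 = 3348776; 3,348,776 required, 3,350,406 in favor — approved.
Class III: 3/4 of 1713115 = 1284836.25, rounded up to 1284837; 1,284,837 required, 1,285,004 in favor — approved.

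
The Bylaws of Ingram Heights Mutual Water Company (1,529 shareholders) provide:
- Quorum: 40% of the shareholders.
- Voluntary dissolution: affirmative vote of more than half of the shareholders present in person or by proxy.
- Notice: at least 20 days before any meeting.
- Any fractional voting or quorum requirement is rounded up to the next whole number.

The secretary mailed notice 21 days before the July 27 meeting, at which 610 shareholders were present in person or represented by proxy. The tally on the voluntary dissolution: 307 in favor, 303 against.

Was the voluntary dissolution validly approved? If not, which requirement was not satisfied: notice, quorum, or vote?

Notice: 21 days given; 20 required. Satisfied.
Quorum: 40% of 1,529 = 611.60, rounded up to 612; 610 present. Not satisfied.
Vote: requires a majority of those present (610); a majority of 610 is 306, so 306 needed; 307 in favor. Satisfied.

Invalid — quorum requirement not satisfied.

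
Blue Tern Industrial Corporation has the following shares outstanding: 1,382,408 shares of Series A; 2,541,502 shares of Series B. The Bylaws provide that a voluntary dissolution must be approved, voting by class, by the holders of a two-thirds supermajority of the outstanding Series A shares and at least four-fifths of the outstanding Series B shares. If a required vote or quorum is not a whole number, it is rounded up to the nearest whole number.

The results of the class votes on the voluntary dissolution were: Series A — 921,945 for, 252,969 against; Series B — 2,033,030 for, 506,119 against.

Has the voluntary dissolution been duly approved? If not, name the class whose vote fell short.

Series A: 2/3 of 1382408 = 921605.33, rounded up to 921606; 921,606 required, 921,945 in favor — approved.
Series B: 4/5 of 2541502 = 2033201.60, rounded up to 2033202; 2,033,202 required, 2,033,030 in favor — not approved.

Not approved — the Series B shares did not give the required vote.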